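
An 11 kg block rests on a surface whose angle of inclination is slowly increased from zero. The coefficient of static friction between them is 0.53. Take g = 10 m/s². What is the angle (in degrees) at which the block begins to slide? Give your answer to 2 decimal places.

At the threshold of sliding, static friction is at its maximum μ_s N and exactly balances the weight component along the incline: mg sin θ = μ_s mg cos θ.
Hence tan θ = μ_s = 0.53, so θ = arctan(0.53) = 27.9236°.

27.92°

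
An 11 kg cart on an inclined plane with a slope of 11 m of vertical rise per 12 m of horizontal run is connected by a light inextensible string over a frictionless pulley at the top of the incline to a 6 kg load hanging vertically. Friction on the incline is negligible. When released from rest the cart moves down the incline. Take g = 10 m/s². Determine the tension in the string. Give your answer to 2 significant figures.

For the cart on the incline: the weight component along the slope is m₁g sin 42.51° = 11 × 10 × 0.6757 = 74.327 N and the normal force is N = m₁g cos 42.51° = 81.087 N.
Newton's second law for the cart (down-slope positive): 74.327 − T = 11 a. For the hanging load (upward positive): T − 6 × 10 = 6 a.
Adding the two equations eliminates T: 14.327 = 17 a, so a = 0.8428 m/s².
Then from the hanging load's equation, T = 6 × (10 + 0.8428) = 65.057 N.

65 N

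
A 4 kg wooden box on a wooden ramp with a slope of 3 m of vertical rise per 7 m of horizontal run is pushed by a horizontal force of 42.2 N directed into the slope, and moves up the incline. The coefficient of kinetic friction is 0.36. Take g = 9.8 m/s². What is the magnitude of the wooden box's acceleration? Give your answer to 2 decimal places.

The horizontal push has components F cos 23.20° = 42.2 × 0.9191 = 38.786 N up the incline and F sin 23.20° = 42.2 × 0.3939 = 16.623 N pressing into the surface.
The normal force is therefore N = mg cos 23.20° + F sin 23.20° = 36.029 + 16.623 = 52.652 N, and kinetic friction down the slope is μN = 0.36 × 52.652 = 18.955 N.
Along the incline: F cos 23.20° − mg sin 23.20° − μN = ma, so 38.786 − 15.441 − 18.955 = 4 a, giving a = 1.0975 m/s².

1.10 m/s²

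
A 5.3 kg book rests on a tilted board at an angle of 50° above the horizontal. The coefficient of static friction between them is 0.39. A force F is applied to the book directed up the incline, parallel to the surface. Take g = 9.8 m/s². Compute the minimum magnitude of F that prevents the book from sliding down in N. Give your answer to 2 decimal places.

26.77 N

The normal force is N = mg cos 50° = 33.386 N. With F at its minimum the book is on the verge of sliding down, so static friction is at its maximum μ_s N = 0.39 × 33.386 = 13.021 N and acts up the slope.
Equilibrium along the incline: F + μ_s N = mg sin 50°, so F = 39.788 − 13.021 = 26.767 N.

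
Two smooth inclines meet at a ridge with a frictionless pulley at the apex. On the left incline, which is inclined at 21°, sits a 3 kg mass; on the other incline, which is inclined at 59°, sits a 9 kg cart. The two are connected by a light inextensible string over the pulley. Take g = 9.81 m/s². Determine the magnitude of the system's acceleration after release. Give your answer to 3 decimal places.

Resolve each weight along its own incline: the 3 kg mass has component 3 × 9.81 × sin 21° = 10.547 N down its slope, and the 9 kg mass has 9 × 9.81 × sin 59° = 75.679 N down its slope.
The 9 kg side's 75.679 N exceeds the other side's 10.547 N, so that mass slides down and the 3 kg mass slides up. Taking that direction as positive, Newton's second law for the whole system gives 75.679 − 10.547 = (3 + 9) a, so a = 65.132 / 12 = 5.4277 m/s².

5.428 m/s²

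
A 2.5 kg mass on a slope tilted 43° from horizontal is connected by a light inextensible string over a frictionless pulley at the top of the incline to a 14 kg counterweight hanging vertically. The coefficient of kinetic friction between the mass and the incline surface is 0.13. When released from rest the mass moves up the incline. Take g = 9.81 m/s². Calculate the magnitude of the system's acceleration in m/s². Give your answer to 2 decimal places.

7.17 m/s²

For the mass on the incline: the weight component along the slope is m₁g sin 43° = 2.5 × 9.81 × 0.6820 = 16.726 N and the normal force is N = m₁g cos 43° = 17.936 N.
Kinetic friction opposes the mass's motion up the incline: f = μN = 0.13 × 17.936 = 2.332 N acting down the slope.
Newton's second law for the mass (up-slope positive): T − 16.726 − 2.332 = 2.5 a. For the hanging counterweight (downward positive): 14 × 9.81 − T = 14 a.
Adding the two equations eliminates T: 118.282 = 16.5 a, so a = 7.1686 m/s².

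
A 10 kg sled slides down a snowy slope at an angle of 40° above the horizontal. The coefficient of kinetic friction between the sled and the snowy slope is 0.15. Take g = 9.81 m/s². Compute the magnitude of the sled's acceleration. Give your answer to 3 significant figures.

5.18 m/s²

Resolving the weight along the incline: the component pulling the sled down the slope is mg sin 40° = 10 × 9.81 × 0.6428 = 63.059 N, and the normal force is N = mg cos 40° = 10 × 9.81 × 0.7660 = 75.145 N.
Kinetic friction acts up the slope with magnitude f = μN = 0.15 × 75.145 = 11.272 N.
Net force along the incline is 63.059 − 11.272 = 51.787 N, so a = 51.787 / 10 = 5.1787 m/s².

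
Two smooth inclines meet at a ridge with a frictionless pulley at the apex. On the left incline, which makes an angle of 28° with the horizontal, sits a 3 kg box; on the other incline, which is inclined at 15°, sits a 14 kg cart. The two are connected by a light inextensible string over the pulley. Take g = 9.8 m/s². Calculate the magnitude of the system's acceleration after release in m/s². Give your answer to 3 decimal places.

1.277 m/s²

Resolve each weight along its own incline: the 3 kg mass has component 3 × 9.8 × sin 28° = 13.802 N down its slope, and the 14 kg mass has 14 × 9.8 × sin 15° = 35.510 N down its slope.
The 14 kg side's 35.510 N exceeds the other side's 13.802 N, so that mass slides down and the 3 kg mass slides up. Taking that direction as positive, Newton's second law for the whole system gives 35.510 − 13.802 = (3 + 14) a, so a = 21.708 / 17 = 1.2769 m/s².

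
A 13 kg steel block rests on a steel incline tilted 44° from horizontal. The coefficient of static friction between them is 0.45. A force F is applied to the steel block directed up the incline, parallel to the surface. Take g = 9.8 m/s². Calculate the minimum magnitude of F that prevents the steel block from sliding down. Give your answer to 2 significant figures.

The normal force is N = mg cos 44° = 91.644 N. With F at its minimum the steel block is on the verge of sliding down, so static friction is at its maximum μ_s N = 0.45 × 91.644 = 41.240 N and acts up the slope.
Equilibrium along the incline: F + μ_s N = mg sin 44°, so F = 88.499 − 41.240 = 47.259 N.

47 N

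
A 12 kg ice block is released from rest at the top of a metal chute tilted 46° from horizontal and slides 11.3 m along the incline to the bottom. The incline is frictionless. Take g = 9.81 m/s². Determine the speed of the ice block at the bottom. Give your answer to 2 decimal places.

The weight component along the incline is mg sin 46° = 84.681 N and the normal force is N = mg cos 46° = 81.775 N.
With no friction, a = g sin 46° = 7.0567 m/s².
Starting from rest over a distance of 11.3 m, v² = 2aL = 2 × 7.0567 × 11.3 = 159.4814, so v = 12.6286 m/s.

12.63 m/s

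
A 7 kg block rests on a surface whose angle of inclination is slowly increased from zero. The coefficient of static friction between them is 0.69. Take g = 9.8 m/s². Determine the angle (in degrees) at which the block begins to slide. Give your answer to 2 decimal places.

At the threshold of sliding, static friction is at its maximum μ_s N and exactly balances the weight component along the incline: mg sin θ = μ_s mg cos θ.
Hence tan θ = μ_s = 0.69, so θ = arctan(0.69) = 34.6057°.

34.61°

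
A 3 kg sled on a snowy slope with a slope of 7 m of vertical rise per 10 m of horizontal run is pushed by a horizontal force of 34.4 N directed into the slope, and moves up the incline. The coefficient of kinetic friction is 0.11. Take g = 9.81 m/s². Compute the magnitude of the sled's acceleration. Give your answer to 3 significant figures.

2.16 m/s²

The horizontal push has components F cos 34.99° = 34.4 × 0.8192 = 28.180 N up the incline and F sin 34.99° = 34.4 × 0.5735 = 19.728 N pressing into the surface.
The normal force is therefore N = mg cos 34.99° + F sin 34.99° = 24.109 + 19.728 = 43.837 N, and kinetic friction down the slope is μN = 0.11 × 43.837 = 4.822 N.
Along the incline: F cos 34.99° − mg sin 34.99° − μN = ma, so 28.180 − 16.878 − 4.822 = 3 a, giving a = 2.1600 m/s².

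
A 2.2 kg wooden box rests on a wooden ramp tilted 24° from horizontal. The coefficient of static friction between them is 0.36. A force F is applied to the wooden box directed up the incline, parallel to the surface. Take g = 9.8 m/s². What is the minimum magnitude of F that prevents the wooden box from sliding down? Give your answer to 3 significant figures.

1.68 N

The normal force is N = mg cos 24° = 19.696 N. With F at its minimum the wooden box is on the verge of sliding down, so static friction is at its maximum μ_s N = 0.36 × 19.696 = 7.091 N and acts up the slope.
Equilibrium along the incline: F + μ_s N = mg sin 24°, so F = 8.769 − 7.091 = 1.678 N.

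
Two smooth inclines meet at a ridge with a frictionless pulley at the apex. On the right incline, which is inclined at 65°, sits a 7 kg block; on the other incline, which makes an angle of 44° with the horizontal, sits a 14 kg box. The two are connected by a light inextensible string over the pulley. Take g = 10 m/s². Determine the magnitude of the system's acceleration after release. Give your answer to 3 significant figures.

1.61 m/s²

Resolve each weight along its own incline: the 7 kg mass has component 7 × 10 × sin 65° = 63.442 N down its slope, and the 14 kg mass has 14 × 10 × sin 44° = 97.252 N down its slope.
The 14 kg side's 97.252 N exceeds the other side's 63.442 N, so that mass slides down and the 7 kg mass slides up. Taking that direction as positive, Newton's second law for the whole system gives 97.252 − 63.442 = (7 + 14) a, so a = 33.810 / 21 = 1.6100 m/s².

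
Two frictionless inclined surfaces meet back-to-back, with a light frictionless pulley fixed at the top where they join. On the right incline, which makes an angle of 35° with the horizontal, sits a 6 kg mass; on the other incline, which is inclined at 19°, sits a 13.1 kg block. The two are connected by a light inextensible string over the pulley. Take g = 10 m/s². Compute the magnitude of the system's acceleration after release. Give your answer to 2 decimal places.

0.43 m/s²

Resolve each weight along its own incline: the 6 kg mass has component 6 × 10 × sin 35° = 34.415 N down its slope, and the 13.1 kg mass has 13.1 × 10 × sin 19° = 42.649 N down its slope.
The 13.1 kg side's 42.649 N exceeds the other side's 34.415 N, so that mass slides down and the 6 kg mass slides up. Taking that direction as positive, Newton's second law for the whole system gives 42.649 − 34.415 = (6 + 13.1) a, so a = 8.234 / 19.1 = 0.4311 m/s².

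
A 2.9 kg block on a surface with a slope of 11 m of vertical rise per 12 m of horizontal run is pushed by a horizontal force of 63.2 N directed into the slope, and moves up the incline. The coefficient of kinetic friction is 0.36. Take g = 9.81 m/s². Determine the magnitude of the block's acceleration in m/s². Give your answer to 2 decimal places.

1.53 m/s²

The horizontal push has components F cos 42.51° = 63.2 × 0.7372 = 46.591 N up the incline and F sin 42.51° = 63.2 × 0.6757 = 42.704 N pressing into the surface.
The normal force is therefore N = mg cos 42.51° + F sin 42.51° = 20.973 + 42.704 = 63.677 N, and kinetic friction down the slope is μN = 0.36 × 63.677 = 22.924 N.
Along the incline: F cos 42.51° − mg sin 42.51° − μN = ma, so 46.591 − 19.223 − 22.924 = 2.9 a, giving a = 1.5324 m/s².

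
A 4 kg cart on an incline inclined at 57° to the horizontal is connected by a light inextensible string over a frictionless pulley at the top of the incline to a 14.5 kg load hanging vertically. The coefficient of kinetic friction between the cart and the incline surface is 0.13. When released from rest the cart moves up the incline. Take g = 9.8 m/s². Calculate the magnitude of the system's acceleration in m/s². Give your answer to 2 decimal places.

For the cart on the incline: the weight component along the slope is m₁g sin 57° = 4 × 9.8 × 0.8387 = 32.877 N and the normal force is N = m₁g cos 57° = 21.350 N.
Kinetic friction opposes the cart's motion up the incline: f = μN = 0.13 × 21.350 = 2.776 N acting down the slope.
Newton's second law for the cart (up-slope positive): T − 32.877 − 2.776 = 4 a. For the hanging load (downward positive): 14.5 × 9.8 − T = 14.5 a.
Adding the two equations eliminates T: 106.447 = 18.5 a, so a = 5.7539 m/s².

5.75 m/s²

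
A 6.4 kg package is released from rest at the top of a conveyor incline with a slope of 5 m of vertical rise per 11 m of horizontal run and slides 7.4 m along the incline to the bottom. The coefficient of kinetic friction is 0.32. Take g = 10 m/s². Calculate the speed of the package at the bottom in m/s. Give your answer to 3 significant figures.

4.26 m/s

The weight component along the incline is mg sin 24.44° = 26.483 N and the normal force is N = mg cos 24.44° = 58.263 N.
Friction up the slope is f = μN = 0.32 × 58.263 = 18.644 N, so the net downslope force is 26.483 − 18.644 = 7.839 N and a = 7.839 / 6.4 = 1.2248 m/s².
Starting from rest over a distance of 7.4 m, v² = 2aL = 2 × 1.2248 × 7.4 = 18.1270, so v = 4.2576 m/s.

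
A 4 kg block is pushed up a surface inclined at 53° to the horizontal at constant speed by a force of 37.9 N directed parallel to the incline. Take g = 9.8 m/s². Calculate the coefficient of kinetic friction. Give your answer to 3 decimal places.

At constant speed ΣF = 0 along the incline. The applied 37.9 N acts up the slope; the weight component mg sin 53° = 31.307 N and kinetic friction μN both act down the slope.
So 37.9 = 31.307 + μ × 23.591, giving μ = (37.9 − 31.307) / 23.591 = 0.2795.

0.279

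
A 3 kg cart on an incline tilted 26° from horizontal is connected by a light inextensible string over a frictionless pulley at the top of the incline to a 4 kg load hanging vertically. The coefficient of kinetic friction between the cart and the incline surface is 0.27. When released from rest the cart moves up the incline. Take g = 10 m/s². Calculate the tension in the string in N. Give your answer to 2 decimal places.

For the cart on the incline: the weight component along the slope is m₁g sin 26° = 3 × 10 × 0.4384 = 13.152 N and the normal force is N = m₁g cos 26° = 26.964 N.
Kinetic friction opposes the cart's motion up the incline: f = μN = 0.27 × 26.964 = 7.280 N acting down the slope.
Newton's second law for the cart (up-slope positive): T − 13.152 − 7.280 = 3 a. For the hanging load (downward positive): 4 × 10 − T = 4 a.
Adding the two equations eliminates T: 19.568 = 7 a, so a = 2.7954 m/s².
Then from the hanging load's equation, T = 4 × (10 − 2.7954) = 28.818 N.

28.82 N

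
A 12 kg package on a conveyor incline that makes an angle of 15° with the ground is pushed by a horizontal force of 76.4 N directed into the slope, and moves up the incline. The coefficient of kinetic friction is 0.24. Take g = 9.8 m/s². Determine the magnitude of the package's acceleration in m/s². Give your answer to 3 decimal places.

0.946 m/s²

The horizontal push has components F cos 15° = 76.4 × 0.9659 = 73.795 N up the incline and F sin 15° = 76.4 × 0.2588 = 19.772 N pressing into the surface.
The normal force is therefore N = mg cos 15° + F sin 15° = 113.590 + 19.772 = 133.362 N, and kinetic friction down the slope is μN = 0.24 × 133.362 = 32.007 N.
Along the incline: F cos 15° − mg sin 15° − μN = ma, so 73.795 − 30.435 − 32.007 = 12 a, giving a = 0.9461 m/s².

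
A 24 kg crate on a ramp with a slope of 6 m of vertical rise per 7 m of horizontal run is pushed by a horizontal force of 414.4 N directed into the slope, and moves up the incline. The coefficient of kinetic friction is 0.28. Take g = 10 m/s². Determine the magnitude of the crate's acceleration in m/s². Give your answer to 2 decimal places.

1.33 m/s²

The horizontal push has components F cos 40.60° = 414.4 × 0.7593 = 314.654 N up the incline and F sin 40.60° = 414.4 × 0.6508 = 269.692 N pressing into the surface.
The normal force is therefore N = mg cos 40.60° + F sin 40.60° = 182.232 + 269.692 = 451.924 N, and kinetic friction down the slope is μN = 0.28 × 451.924 = 126.539 N.
Along the incline: F cos 40.60° − mg sin 40.60° − μN = ma, so 314.654 − 156.192 − 126.539 = 24 a, giving a = 1.3301 m/s².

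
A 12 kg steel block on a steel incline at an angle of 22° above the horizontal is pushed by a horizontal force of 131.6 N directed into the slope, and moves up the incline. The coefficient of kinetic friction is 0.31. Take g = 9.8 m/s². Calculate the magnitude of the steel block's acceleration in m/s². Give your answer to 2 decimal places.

The horizontal push has components F cos 22° = 131.6 × 0.9272 = 122.020 N up the incline and F sin 22° = 131.6 × 0.3746 = 49.297 N pressing into the surface.
The normal force is therefore N = mg cos 22° + F sin 22° = 109.039 + 49.297 = 158.336 N, and kinetic friction down the slope is μN = 0.31 × 158.336 = 49.084 N.
Along the incline: F cos 22° − mg sin 22° − μN = ma, so 122.020 − 44.053 − 49.084 = 12 a, giving a = 2.4069 m/s².

2.41 m/s²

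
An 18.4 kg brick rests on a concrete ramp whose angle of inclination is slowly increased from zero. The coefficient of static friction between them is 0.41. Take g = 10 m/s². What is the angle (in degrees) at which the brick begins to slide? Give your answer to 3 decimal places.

At the threshold of sliding, static friction is at its maximum μ_s N and exactly balances the weight component along the incline: mg sin θ = μ_s mg cos θ.
Hence tan θ = μ_s = 0.41, so θ = arctan(0.41) = 22.2936°.

22.294°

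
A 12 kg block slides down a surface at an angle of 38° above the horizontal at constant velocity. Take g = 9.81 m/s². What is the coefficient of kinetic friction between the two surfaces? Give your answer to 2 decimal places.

At constant velocity the net force along the incline is zero: mg sin 38° = μ mg cos 38°.
So μ = tan 38° = 0.6157 / 0.7880 = 0.7813.

0.78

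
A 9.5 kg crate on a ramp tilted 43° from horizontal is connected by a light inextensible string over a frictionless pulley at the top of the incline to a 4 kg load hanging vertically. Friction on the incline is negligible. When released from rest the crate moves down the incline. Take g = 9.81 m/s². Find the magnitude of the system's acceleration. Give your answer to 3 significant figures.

For the crate on the incline: the weight component along the slope is m₁g sin 43° = 9.5 × 9.81 × 0.6820 = 63.559 N and the normal force is N = m₁g cos 43° = 68.159 N.
Newton's second law for the crate (down-slope positive): 63.559 − T = 9.5 a. For the hanging load (upward positive): T − 4 × 9.81 = 4 a.
Adding the two equations eliminates T: 24.319 = 13.5 a, so a = 1.8014 m/s².

1.80 m/s²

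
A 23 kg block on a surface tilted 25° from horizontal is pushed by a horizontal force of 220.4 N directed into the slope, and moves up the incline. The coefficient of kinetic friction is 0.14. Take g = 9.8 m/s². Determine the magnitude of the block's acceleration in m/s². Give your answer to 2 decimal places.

2.73 m/s²

The horizontal push has components F cos 25° = 220.4 × 0.9063 = 199.749 N up the incline and F sin 25° = 220.4 × 0.4226 = 93.141 N pressing into the surface.
The normal force is therefore N = mg cos 25° + F sin 25° = 204.280 + 93.141 = 297.421 N, and kinetic friction down the slope is μN = 0.14 × 297.421 = 41.639 N.
Along the incline: F cos 25° − mg sin 25° − μN = ma, so 199.749 − 95.254 − 41.639 = 23 a, giving a = 2.7329 m/s².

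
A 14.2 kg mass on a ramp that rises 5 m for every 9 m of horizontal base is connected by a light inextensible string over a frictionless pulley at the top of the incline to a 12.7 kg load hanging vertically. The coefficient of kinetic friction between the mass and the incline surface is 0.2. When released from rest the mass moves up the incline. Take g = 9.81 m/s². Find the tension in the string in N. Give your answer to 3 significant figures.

For the mass on the incline: the weight component along the slope is m₁g sin 29.05° = 14.2 × 9.81 × 0.4856 = 67.645 N and the normal force is N = m₁g cos 29.05° = 121.772 N.
Kinetic friction opposes the mass's motion up the incline: f = μN = 0.2 × 121.772 = 24.354 N acting down the slope.
Newton's second law for the mass (up-slope positive): T − 67.645 − 24.354 = 14.2 a. For the hanging load (downward positive): 12.7 × 9.81 − T = 12.7 a.
Adding the two equations eliminates T: 32.588 = 26.9 a, so a = 1.2114 m/s².
Then from the hanging load's equation, T = 12.7 × (9.81 − 1.2114) = 109.202 N.

109 N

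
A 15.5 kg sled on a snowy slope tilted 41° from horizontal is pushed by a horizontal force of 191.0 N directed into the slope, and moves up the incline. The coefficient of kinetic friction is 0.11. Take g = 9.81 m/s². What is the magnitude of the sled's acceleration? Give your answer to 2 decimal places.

The horizontal push has components F cos 41° = 191.0 × 0.7547 = 144.148 N up the incline and F sin 41° = 191.0 × 0.6561 = 125.315 N pressing into the surface.
The normal force is therefore N = mg cos 41° + F sin 41° = 114.756 + 125.315 = 240.071 N, and kinetic friction down the slope is μN = 0.11 × 240.071 = 26.408 N.
Along the incline: F cos 41° − mg sin 41° − μN = ma, so 144.148 − 99.763 − 26.408 = 15.5 a, giving a = 1.1598 m/s².

1.16 m/s²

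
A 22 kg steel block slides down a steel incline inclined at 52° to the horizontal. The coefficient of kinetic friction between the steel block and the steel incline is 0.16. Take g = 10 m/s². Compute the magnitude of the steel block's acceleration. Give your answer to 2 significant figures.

6.9 m/s²

Resolving the weight along the incline: the component pulling the steel block down the slope is mg sin 52° = 22 × 10 × 0.7880 = 173.360 N, and the normal force is N = mg cos 52° = 22 × 10 × 0.6157 = 135.454 N.
Kinetic friction acts up the slope with magnitude f = μN = 0.16 × 135.454 = 21.673 N.
Net force along the incline is 173.360 − 21.673 = 151.687 N, so a = 151.687 / 22 = 6.8949 m/s².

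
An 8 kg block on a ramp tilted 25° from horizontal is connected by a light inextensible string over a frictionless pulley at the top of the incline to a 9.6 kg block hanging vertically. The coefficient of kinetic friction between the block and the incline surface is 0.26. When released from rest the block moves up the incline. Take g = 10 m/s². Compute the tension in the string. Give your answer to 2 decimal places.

72.36 N

For the block on the incline: the weight component along the slope is m₁g sin 25° = 8 × 10 × 0.4226 = 33.808 N and the normal force is N = m₁g cos 25° = 72.505 N.
Kinetic friction opposes the block's motion up the incline: f = μN = 0.26 × 72.505 = 18.851 N acting down the slope.
Newton's second law for the block (up-slope positive): T − 33.808 − 18.851 = 8 a. For the hanging block (downward positive): 9.6 × 10 − T = 9.6 a.
Adding the two equations eliminates T: 43.341 = 17.6 a, so a = 2.4626 m/s².
Then from the hanging block's equation, T = 9.6 × (10 − 2.4626) = 72.359 N.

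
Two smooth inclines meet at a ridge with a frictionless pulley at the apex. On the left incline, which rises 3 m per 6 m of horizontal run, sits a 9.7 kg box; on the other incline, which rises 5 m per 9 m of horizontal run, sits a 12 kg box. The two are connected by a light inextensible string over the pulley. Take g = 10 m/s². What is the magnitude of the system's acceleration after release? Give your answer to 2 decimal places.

0.69 m/s²

Resolve each weight along its own incline: the 9.7 kg mass has component 9.7 × 10 × sin 26.57° = 43.380 N down its slope, and the 12 kg mass has 12 × 10 × sin 29.05° = 58.277 N down its slope.
The 12 kg side's 58.277 N exceeds the other side's 43.380 N, so that mass slides down and the 9.7 kg mass slides up. Taking that direction as positive, Newton's second law for the whole system gives 58.277 − 43.380 = (9.7 + 12) a, so a = 14.897 / 21.7 = 0.6865 m/s².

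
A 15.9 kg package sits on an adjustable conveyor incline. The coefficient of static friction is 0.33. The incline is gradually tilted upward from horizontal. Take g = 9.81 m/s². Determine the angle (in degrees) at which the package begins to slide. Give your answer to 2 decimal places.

18.26°

At the threshold of sliding, static friction is at its maximum μ_s N and exactly balances the weight component along the incline: mg sin θ = μ_s mg cos θ.
Hence tan θ = μ_s = 0.33, so θ = arctan(0.33) = 18.2629°.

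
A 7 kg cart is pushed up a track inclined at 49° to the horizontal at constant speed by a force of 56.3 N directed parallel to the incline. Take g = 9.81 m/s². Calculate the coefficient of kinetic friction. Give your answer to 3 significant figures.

At constant speed ΣF = 0 along the incline. The applied 56.3 N acts up the slope; the weight component mg sin 49° = 51.826 N and kinetic friction μN both act down the slope.
So 56.3 = 51.826 + μ × 45.052, giving μ = (56.3 − 51.826) / 45.052 = 0.0993.

0.0993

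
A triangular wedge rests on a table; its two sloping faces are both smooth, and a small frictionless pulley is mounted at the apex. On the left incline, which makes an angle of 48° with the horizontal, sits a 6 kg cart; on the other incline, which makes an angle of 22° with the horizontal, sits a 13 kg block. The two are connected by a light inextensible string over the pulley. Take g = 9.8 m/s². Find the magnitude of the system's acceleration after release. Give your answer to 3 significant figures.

0.212 m/s²

Resolve each weight along its own incline: the 6 kg mass has component 6 × 9.8 × sin 48° = 43.697 N down its slope, and the 13 kg mass has 13 × 9.8 × sin 22° = 47.725 N down its slope.
The 13 kg side's 47.725 N exceeds the other side's 43.697 N, so that mass slides down and the 6 kg mass slides up. Taking that direction as positive, Newton's second law for the whole system gives 47.725 − 43.697 = (6 + 13) a, so a = 4.028 / 19 = 0.2120 m/s².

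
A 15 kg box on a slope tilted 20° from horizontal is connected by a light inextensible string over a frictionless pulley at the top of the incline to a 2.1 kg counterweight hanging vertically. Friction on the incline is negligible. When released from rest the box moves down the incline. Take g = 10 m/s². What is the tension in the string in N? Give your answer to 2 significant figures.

For the box on the incline: the weight component along the slope is m₁g sin 20° = 15 × 10 × 0.3420 = 51.300 N and the normal force is N = m₁g cos 20° = 140.954 N.
Newton's second law for the box (down-slope positive): 51.300 − T = 15 a. For the hanging counterweight (upward positive): T − 2.1 × 10 = 2.1 a.
Adding the two equations eliminates T: 30.300 = 17.1 a, so a = 1.7719 m/s².
Then from the hanging counterweight's equation, T = 2.1 × (10 + 1.7719) = 24.721 N.

25 N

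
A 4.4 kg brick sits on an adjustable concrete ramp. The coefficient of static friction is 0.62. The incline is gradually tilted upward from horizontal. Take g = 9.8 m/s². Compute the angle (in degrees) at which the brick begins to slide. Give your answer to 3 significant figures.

31.8°

At the threshold of sliding, static friction is at its maximum μ_s N and exactly balances the weight component along the incline: mg sin θ = μ_s mg cos θ.
Hence tan θ = μ_s = 0.62, so θ = arctan(0.62) = 31.7989°.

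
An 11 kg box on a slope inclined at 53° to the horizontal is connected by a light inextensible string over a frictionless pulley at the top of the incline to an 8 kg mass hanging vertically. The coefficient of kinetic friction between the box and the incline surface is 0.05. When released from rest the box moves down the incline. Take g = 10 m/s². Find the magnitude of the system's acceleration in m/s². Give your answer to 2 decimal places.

For the box on the incline: the weight component along the slope is m₁g sin 53° = 11 × 10 × 0.7986 = 87.846 N and the normal force is N = m₁g cos 53° = 66.200 N.
Kinetic friction opposes the box's motion down the incline: f = μN = 0.05 × 66.200 = 3.310 N acting up the slope.
Newton's second law for the box (down-slope positive): 87.846 − 3.310 − T = 11 a. For the hanging mass (upward positive): T − 8 × 10 = 8 a.
Adding the two equations eliminates T: 4.536 = 19 a, so a = 0.2387 m/s².

0.24 m/s²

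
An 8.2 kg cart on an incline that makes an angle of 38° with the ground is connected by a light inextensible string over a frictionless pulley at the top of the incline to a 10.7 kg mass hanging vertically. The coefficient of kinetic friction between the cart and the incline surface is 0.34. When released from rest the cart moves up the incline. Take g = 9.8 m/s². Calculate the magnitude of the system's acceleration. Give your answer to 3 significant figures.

1.79 m/s²

For the cart on the incline: the weight component along the slope is m₁g sin 38° = 8.2 × 9.8 × 0.6157 = 49.478 N and the normal force is N = m₁g cos 38° = 63.325 N.
Kinetic friction opposes the cart's motion up the incline: f = μN = 0.34 × 63.325 = 21.531 N acting down the slope.
Newton's second law for the cart (up-slope positive): T − 49.478 − 21.531 = 8.2 a. For the hanging mass (downward positive): 10.7 × 9.8 − T = 10.7 a.
Adding the two equations eliminates T: 33.851 = 18.9 a, so a = 1.7911 m/s².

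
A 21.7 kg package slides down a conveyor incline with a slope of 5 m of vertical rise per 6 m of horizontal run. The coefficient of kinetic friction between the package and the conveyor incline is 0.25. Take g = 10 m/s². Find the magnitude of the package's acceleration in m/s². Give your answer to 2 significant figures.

Resolving the weight along the incline: the component pulling the package down the slope is mg sin 39.81° = 21.7 × 10 × 0.6402 = 138.923 N, and the normal force is N = mg cos 39.81° = 21.7 × 10 × 0.7682 = 166.699 N.
Kinetic friction acts up the slope with magnitude f = μN = 0.25 × 166.699 = 41.675 N.
Net force along the incline is 138.923 − 41.675 = 97.248 N, so a = 97.248 / 21.7 = 4.4815 m/s².

4.5 m/s²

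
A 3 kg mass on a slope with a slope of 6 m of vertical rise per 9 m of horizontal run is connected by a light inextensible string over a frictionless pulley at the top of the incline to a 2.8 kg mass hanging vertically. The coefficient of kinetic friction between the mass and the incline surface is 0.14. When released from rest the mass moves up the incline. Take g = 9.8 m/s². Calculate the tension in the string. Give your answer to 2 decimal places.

For the mass on the incline: the weight component along the slope is m₁g sin 33.69° = 3 × 9.8 × 0.5547 = 16.308 N and the normal force is N = m₁g cos 33.69° = 24.462 N.
Kinetic friction opposes the mass's motion up the incline: f = μN = 0.14 × 24.462 = 3.425 N acting down the slope.
Newton's second law for the mass (up-slope positive): T − 16.308 − 3.425 = 3 a. For the hanging mass (downward positive): 2.8 × 9.8 − T = 2.8 a.
Adding the two equations eliminates T: 7.707 = 5.8 a, so a = 1.3288 m/s².
Then from the hanging mass's equation, T = 2.8 × (9.8 − 1.3288) = 23.719 N.

23.72 N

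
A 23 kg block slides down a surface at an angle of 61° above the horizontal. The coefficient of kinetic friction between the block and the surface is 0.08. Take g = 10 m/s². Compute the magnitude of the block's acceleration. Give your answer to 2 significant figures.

Resolving the weight along the incline: the component pulling the block down the slope is mg sin 61° = 23 × 10 × 0.8746 = 201.158 N, and the normal force is N = mg cos 61° = 23 × 10 × 0.4848 = 111.504 N.
Kinetic friction acts up the slope with magnitude f = μN = 0.08 × 111.504 = 8.920 N.
Net force along the incline is 201.158 − 8.920 = 192.238 N, so a = 192.238 / 23 = 8.3582 m/s².

8.4 m/s²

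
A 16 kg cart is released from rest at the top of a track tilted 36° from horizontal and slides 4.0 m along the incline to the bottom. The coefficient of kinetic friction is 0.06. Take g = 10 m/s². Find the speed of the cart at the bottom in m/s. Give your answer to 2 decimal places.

The weight component along the incline is mg sin 36° = 94.046 N and the normal force is N = mg cos 36° = 129.443 N.
Friction up the slope is f = μN = 0.06 × 129.443 = 7.767 N, so the net downslope force is 94.046 − 7.767 = 86.279 N and a = 86.279 / 16 = 5.3924 m/s².
Starting from rest over a distance of 4.0 m, v² = 2aL = 2 × 5.3924 × 4.0 = 43.1392, so v = 6.5680 m/s.

6.57 m/s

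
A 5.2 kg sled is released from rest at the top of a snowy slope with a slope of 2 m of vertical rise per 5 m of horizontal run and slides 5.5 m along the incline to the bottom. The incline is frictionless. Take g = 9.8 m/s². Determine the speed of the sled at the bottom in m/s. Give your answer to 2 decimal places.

6.33 m/s

The weight component along the incline is mg sin 21.80° = 18.926 N and the normal force is N = mg cos 21.80° = 47.315 N.
With no friction, a = g sin 21.80° = 3.6396 m/s².
Starting from rest over a distance of 5.5 m, v² = 2aL = 2 × 3.6396 × 5.5 = 40.0356, so v = 6.3274 m/s.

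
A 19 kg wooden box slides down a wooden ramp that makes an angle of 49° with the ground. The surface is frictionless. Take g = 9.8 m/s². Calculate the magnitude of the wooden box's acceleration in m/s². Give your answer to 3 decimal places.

7.396 m/s²

Resolving the weight along the incline: the component pulling the wooden box down the slope is mg sin 49° = 19 × 9.8 × 0.7547 = 140.525 N, and the normal force is N = mg cos 49° = 19 × 9.8 × 0.6561 = 122.166 N.
With no friction the net force along the incline is 140.525 N, so a = g sin 49° = 140.525 / 19 = 7.3961 m/s².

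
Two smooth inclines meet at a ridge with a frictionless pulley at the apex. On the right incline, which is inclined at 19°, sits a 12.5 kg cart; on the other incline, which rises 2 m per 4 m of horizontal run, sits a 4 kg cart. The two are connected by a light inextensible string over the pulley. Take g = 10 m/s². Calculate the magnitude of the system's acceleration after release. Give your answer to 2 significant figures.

1.4 m/s²

Resolve each weight along its own incline: the 12.5 kg mass has component 12.5 × 10 × sin 19° = 40.696 N down its slope, and the 4 kg mass has 4 × 10 × sin 26.57° = 17.889 N down its slope.
The 12.5 kg side's 40.696 N exceeds the other side's 17.889 N, so that mass slides down and the 4 kg mass slides up. Taking that direction as positive, Newton's second law for the whole system gives 40.696 − 17.889 = (12.5 + 4) a, so a = 22.807 / 16.5 = 1.3822 m/s².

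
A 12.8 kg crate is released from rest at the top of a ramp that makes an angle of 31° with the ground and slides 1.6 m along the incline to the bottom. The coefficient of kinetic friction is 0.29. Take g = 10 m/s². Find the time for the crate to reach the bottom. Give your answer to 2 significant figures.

1.1 s

The weight component along the incline is mg sin 31° = 65.925 N and the normal force is N = mg cos 31° = 109.717 N.
Friction up the slope is f = μN = 0.29 × 109.717 = 31.818 N, so the net downslope force is 65.925 − 31.818 = 34.107 N and a = 34.107 / 12.8 = 2.6646 m/s².
Starting from rest, L = ½at², so t = √(2L/a) = √(2 × 1.6 / 2.6646) = 1.0959 s.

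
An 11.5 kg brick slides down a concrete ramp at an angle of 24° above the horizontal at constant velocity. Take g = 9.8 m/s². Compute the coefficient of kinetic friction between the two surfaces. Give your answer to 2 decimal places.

0.45

At constant velocity the net force along the incline is zero: mg sin 24° = μ mg cos 24°.
So μ = tan 24° = 0.4067 / 0.9135 = 0.4452.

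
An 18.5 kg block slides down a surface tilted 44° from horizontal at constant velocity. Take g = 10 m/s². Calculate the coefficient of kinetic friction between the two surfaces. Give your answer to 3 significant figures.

At constant velocity the net force along the incline is zero: mg sin 44° = μ mg cos 44°.
So μ = tan 44° = 0.6947 / 0.7193 = 0.9658.

0.966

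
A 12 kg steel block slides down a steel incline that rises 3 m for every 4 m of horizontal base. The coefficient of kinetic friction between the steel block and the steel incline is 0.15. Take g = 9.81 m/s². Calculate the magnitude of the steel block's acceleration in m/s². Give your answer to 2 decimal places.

4.71 m/s²

Resolving the weight along the incline: the component pulling the steel block down the slope is mg sin 36.87° = 12 × 9.81 × 0.6000 = 70.632 N, and the normal force is N = mg cos 36.87° = 12 × 9.81 × 0.8000 = 94.176 N.
Kinetic friction acts up the slope with magnitude f = μN = 0.15 × 94.176 = 14.126 N.
Net force along the incline is 70.632 − 14.126 = 56.506 N, so a = 56.506 / 12 = 4.7088 m/s².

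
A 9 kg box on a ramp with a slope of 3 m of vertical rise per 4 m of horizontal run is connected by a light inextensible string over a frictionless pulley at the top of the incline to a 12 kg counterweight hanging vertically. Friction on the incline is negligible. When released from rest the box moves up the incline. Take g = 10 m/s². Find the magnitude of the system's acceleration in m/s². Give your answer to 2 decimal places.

For the box on the incline: the weight component along the slope is m₁g sin 36.87° = 9 × 10 × 0.6000 = 54.000 N and the normal force is N = m₁g cos 36.87° = 72.000 N.
Newton's second law for the box (up-slope positive): T − 54.000 = 9 a. For the hanging counterweight (downward positive): 12 × 10 − T = 12 a.
Adding the two equations eliminates T: 66.000 = 21 a, so a = 3.1429 m/s².

3.14 m/s²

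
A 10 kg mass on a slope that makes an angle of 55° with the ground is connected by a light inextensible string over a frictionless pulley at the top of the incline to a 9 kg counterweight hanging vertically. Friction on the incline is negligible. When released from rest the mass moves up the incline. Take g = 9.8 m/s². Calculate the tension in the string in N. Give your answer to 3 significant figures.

84.4 N

For the mass on the incline: the weight component along the slope is m₁g sin 55° = 10 × 9.8 × 0.8192 = 80.282 N and the normal force is N = m₁g cos 55° = 56.210 N.
Newton's second law for the mass (up-slope positive): T − 80.282 = 10 a. For the hanging counterweight (downward positive): 9 × 9.8 − T = 9 a.
Adding the two equations eliminates T: 7.918 = 19 a, so a = 0.4167 m/s².
Then from the hanging counterweight's equation, T = 9 × (9.8 − 0.4167) = 84.450 N.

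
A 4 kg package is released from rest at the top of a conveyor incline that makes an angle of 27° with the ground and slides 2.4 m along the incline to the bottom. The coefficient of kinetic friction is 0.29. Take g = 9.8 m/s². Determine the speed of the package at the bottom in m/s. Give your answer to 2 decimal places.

3.03 m/s

The weight component along the incline is mg sin 27° = 17.796 N and the normal force is N = mg cos 27° = 34.927 N.
Friction up the slope is f = μN = 0.29 × 34.927 = 10.129 N, so the net downslope force is 17.796 − 10.129 = 7.667 N and a = 7.667 / 4 = 1.9167 m/s².
Starting from rest over a distance of 2.4 m, v² = 2aL = 2 × 1.9167 × 2.4 = 9.2002, so v = 3.0332 m/s.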